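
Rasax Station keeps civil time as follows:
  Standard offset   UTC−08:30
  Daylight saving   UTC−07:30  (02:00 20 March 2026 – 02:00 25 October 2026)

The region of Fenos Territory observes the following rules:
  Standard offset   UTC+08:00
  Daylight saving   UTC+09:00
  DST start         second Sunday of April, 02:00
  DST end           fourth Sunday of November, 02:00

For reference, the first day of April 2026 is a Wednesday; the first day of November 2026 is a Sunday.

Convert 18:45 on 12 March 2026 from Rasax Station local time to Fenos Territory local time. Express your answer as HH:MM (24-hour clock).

12 March 2026 is outside the daylight-saving period (20 March – 25 October), so Rasax Station is on standard time, UTC−08:30.
18:45 Rasax Station + 8h30m = 03:15 UTC (rolling into the next day, 13 March 2026).
1 April 2026 is a Wednesday, so the first Sunday is April 5 and the second is April 12.
1 November 2026 is a Sunday, so the first Sunday is November 1 and the fourth is November 22.
At the standard offset (UTC+08:00), 03:15 UTC + 8h = 11:15 Fenos Territory standard time.
The standard-time date in Fenos Territory, 13 March 2026, is outside the daylight-saving period (12 April – 22 November), so Fenos Territory is on standard time, UTC+08:00.
03:15 UTC + 8h = 11:15 Fenos Territory.

11:15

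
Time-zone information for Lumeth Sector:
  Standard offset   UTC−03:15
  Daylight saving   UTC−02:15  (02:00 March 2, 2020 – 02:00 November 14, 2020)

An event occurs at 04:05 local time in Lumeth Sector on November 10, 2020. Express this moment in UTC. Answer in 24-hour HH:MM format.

06:20

November 10, 2020 lies within the daylight-saving period (2 March – 14 November), so Lumeth Sector is on daylight time, UTC−02:15.
04:05 local + 2h15m = 06:20 UTC.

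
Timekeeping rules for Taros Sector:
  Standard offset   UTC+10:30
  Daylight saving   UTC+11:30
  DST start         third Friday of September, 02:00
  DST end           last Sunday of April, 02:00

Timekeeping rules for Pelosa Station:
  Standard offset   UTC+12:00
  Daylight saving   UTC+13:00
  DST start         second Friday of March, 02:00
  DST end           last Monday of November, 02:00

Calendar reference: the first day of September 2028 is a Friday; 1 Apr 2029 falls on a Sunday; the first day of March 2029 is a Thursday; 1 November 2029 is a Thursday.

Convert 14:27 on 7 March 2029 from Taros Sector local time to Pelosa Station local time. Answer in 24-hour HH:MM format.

14:57

1 September 2028 is a Friday, so the first Friday is September 1 and the third is September 15.
1 April 2029 is a Sunday, so Sundays fall on 1, 8, 15, 22, 29; the last is April 29.
7 March 2029 lies within the daylight-saving period (15 September 2028 – 29 April 2029), so Taros Sector is on daylight time, UTC+11:30.
14:27 Taros Sector − 11h30m = 02:57 UTC.
1 March 2029 is a Thursday, so the first Friday is March 2 and the second is March 9.
1 November 2029 is a Thursday, so Mondays fall on 5, 12, 19, 26; the last is November 26.
At the standard offset (UTC+12:00), 02:57 UTC + 12h = 14:57 Pelosa Station standard time.
Daylight saving runs 9 March – 26 November; the standard-time date in Pelosa Station, 7 March 2029, is outside that window, so Pelosa Station is on standard time at UTC+12:00.
02:57 UTC + 12h = 14:57 Pelosa Station.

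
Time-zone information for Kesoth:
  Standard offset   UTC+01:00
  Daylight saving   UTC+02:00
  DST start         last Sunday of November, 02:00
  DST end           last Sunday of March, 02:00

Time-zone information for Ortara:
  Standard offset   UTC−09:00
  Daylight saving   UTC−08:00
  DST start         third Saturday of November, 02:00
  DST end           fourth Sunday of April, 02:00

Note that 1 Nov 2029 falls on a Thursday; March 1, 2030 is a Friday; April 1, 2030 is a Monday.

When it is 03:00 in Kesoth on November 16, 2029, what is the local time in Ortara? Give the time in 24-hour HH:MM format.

1 November 2029 is a Thursday, so Sundays fall on 4, 11, 18, 25; the last is November 25.
1 March 2030 is a Friday, so Sundays fall on 3, 10, 17, 24, 31; the last is March 31.
November 16, 2029 is outside the daylight-saving period (25 November 2029 – 31 March 2030), so Kesoth is on standard time, UTC+01:00.
03:00 Kesoth − 1h = 02:00 UTC.
1 November 2029 is a Thursday, so the first Saturday is November 3 and the third is November 17.
1 April 2030 is a Monday, so the first Sunday is April 7 and the fourth is April 28.
At the standard offset (UTC−09:00), 02:00 UTC − 9h = 17:00 Ortara standard time (rolling into the previous day, 15 November 2029).
Daylight saving runs 17 November 2029 – 28 April 2030; the standard-time date in Ortara, November 15, 2029, is outside that window, so Ortara is on standard time at UTC−09:00.
02:00 UTC − 9h = 17:00 Ortara (rolling into the previous day, 15 November 2029).

17:00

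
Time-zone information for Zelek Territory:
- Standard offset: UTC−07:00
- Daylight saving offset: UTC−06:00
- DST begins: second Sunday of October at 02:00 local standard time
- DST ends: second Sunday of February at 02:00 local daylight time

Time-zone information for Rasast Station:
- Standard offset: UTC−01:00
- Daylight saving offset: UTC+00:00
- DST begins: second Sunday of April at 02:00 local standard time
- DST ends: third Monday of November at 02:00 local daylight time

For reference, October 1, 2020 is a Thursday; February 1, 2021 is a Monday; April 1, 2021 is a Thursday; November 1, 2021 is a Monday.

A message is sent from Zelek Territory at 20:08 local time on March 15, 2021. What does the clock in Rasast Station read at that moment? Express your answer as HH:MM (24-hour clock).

02:08

1 October 2020 is a Thursday, so the first Sunday is October 4 and the second is October 11.
1 February 2021 is a Monday, so the first Sunday is February 7 and the second is February 14.
Daylight saving runs 11 October 2020 – 14 February 2021; March 15, 2021 is outside that window, so Zelek Territory is on standard time at UTC−07:00.
20:08 Zelek Territory + 7h = 03:08 UTC (rolling into the next day, 16 March 2021).
1 April 2021 is a Thursday, so the first Sunday is April 4 and the second is April 11.
1 November 2021 is a Monday, so the first Monday is November 1 and the third is November 15.
At the standard offset (UTC−01:00), 03:08 UTC − 1h = 02:08 Rasast Station standard time.
The standard-time date in Rasast Station, March 16, 2021, does not fall between 11 April and 15 November, so daylight saving is not in effect and Rasast Station is at UTC−01:00.
03:08 UTC − 1h = 02:08 Rasast Station.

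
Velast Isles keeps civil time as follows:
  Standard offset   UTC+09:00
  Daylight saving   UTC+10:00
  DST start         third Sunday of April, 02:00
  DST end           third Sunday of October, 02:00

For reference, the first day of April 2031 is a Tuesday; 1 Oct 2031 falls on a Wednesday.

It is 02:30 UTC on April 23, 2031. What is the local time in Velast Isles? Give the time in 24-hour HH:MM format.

1 April 2031 is a Tuesday, so the first Sunday is April 6 and the third is April 20.
1 October 2031 is a Wednesday, so the first Sunday is October 5 and the third is October 19.
At the standard offset (UTC+09:00), 02:30 UTC + 9h = 11:30 Velast Isles standard time.
The standard-time date in Velast Isles, April 23, 2031, falls between 20 April and 19 October, so daylight saving is in effect and Velast Isles is at UTC+10:00.
02:30 UTC + 10h = 12:30 local.

12:30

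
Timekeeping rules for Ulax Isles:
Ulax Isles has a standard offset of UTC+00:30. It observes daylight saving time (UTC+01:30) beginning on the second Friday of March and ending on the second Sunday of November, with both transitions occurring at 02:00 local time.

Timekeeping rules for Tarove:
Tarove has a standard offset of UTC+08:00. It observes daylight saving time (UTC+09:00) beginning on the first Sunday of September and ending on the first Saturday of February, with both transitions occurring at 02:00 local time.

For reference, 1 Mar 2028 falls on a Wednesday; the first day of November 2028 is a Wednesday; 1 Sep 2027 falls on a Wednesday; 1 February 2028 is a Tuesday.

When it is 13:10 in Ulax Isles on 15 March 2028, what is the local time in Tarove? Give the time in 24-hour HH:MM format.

19:40

1 March 2028 is a Wednesday, so the first Friday is March 3 and the second is March 10.
1 November 2028 is a Wednesday, so the first Sunday is November 5 and the second is November 12.
Daylight saving runs 10 March – 12 November; 15 March 2028 is inside that window, so Ulax Isles is at UTC+01:30.
13:10 Ulax Isles − 1h30m = 11:40 UTC.
1 September 2027 is a Wednesday, so the first Sunday is September 5.
1 February 2028 is a Tuesday, so the first Saturday is February 5.
At the standard offset (UTC+08:00), 11:40 UTC + 8h = 19:40 Tarove standard time.
Daylight saving runs 5 September 2027 – 5 February 2028; the standard-time date in Tarove, 15 March 2028, is outside that window, so Tarove is on standard time at UTC+08:00.
11:40 UTC + 8h = 19:40 Tarove.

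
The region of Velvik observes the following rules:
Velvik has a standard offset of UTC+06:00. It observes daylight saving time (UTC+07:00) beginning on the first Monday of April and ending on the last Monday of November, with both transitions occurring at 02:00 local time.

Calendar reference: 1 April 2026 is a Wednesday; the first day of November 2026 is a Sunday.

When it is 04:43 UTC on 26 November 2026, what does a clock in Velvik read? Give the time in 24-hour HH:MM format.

11:43

1 April 2026 is a Wednesday, so the first Monday is April 6.
1 November 2026 is a Sunday, so Mondays fall on 2, 9, 16, 23, 30; the last is November 30.
At the standard offset (UTC+06:00), 04:43 UTC + 6h = 10:43 Velvik standard time.
The standard-time date in Velvik, 26 November 2026, falls between 6 April and 30 November, so daylight saving is in effect and Velvik is at UTC+07:00.
04:43 UTC + 7h = 11:43 local.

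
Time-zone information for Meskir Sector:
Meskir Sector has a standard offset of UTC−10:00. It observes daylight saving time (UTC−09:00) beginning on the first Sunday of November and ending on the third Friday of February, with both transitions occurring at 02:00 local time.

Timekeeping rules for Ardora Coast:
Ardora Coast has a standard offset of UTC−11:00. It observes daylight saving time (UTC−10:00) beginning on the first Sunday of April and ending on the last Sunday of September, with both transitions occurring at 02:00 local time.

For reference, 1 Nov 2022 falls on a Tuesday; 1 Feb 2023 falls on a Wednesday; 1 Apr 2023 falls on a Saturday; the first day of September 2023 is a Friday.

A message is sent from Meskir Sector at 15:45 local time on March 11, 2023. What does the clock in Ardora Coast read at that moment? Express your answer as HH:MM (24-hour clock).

1 November 2022 is a Tuesday, so the first Sunday is November 6.
1 February 2023 is a Wednesday, so the first Friday is February 3 and the third is February 17.
March 11, 2023 does not fall between 6 November 2022 and 17 February 2023, so daylight saving is not in effect and Meskir Sector is at UTC−10:00.
15:45 Meskir Sector + 10h = 01:45 UTC (rolling into the next day, 12 March 2023).
1 April 2023 is a Saturday, so the first Sunday is April 2.
1 September 2023 is a Friday, so Sundays fall on 3, 10, 17, 24; the last is September 24.
At the standard offset (UTC−11:00), 01:45 UTC − 11h = 14:45 Ardora Coast standard time (rolling into the previous day, 11 March 2023).
Daylight saving runs 2 April – 24 September; the standard-time date in Ardora Coast, March 11, 2023, is outside that window, so Ardora Coast is on standard time at UTC−11:00.
01:45 UTC − 11h = 14:45 Ardora Coast (rolling into the previous day, 11 March 2023).

14:45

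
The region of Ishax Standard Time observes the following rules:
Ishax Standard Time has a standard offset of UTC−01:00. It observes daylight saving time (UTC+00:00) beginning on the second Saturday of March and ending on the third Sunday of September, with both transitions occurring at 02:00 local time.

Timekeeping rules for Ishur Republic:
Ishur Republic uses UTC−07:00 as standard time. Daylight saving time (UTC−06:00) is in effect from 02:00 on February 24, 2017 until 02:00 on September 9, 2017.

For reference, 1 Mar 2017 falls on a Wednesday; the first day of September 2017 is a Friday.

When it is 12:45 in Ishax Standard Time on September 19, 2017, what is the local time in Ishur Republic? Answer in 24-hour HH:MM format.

06:45

1 March 2017 is a Wednesday, so the first Saturday is March 4 and the second is March 11.
1 September 2017 is a Friday, so the first Sunday is September 3 and the third is September 17.
September 19, 2017 is outside the daylight-saving period (11 March – 17 September), so Ishax Standard Time is on standard time, UTC−01:00.
12:45 Ishax Standard Time + 1h = 13:45 UTC.
At the standard offset (UTC−07:00), 13:45 UTC − 7h = 06:45 Ishur Republic standard time.
The standard-time date in Ishur Republic, September 19, 2017, is outside the daylight-saving period (24 February – 9 September), so Ishur Republic is on standard time, UTC−07:00.
13:45 UTC − 7h = 06:45 Ishur Republic.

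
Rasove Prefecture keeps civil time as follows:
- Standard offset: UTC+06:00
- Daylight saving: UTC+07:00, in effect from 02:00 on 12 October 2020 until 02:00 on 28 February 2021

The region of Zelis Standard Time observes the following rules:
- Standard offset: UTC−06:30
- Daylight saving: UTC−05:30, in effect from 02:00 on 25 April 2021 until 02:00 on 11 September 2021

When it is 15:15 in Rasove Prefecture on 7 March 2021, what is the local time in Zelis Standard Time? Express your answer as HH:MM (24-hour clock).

02:45

Daylight saving runs 12 October 2020 – 28 February 2021; 7 March 2021 is outside that window, so Rasove Prefecture is on standard time at UTC+06:00.
15:15 Rasove Prefecture − 6h = 09:15 UTC.
At the standard offset (UTC−06:30), 09:15 UTC − 6h30m = 02:45 Zelis Standard Time standard time.
The standard-time date in Zelis Standard Time, 7 March 2021, does not fall between 25 April and 11 September, so daylight saving is not in effect and Zelis Standard Time is at UTC−06:30.
09:15 UTC − 6h30m = 02:45 Zelis Standard Time.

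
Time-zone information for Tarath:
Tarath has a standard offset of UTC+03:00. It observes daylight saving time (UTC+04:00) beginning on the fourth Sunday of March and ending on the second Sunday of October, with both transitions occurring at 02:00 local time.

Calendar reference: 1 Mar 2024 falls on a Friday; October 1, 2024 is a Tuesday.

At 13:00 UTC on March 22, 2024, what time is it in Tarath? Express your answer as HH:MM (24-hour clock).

16:00

1 March 2024 is a Friday, so the first Sunday is March 3 and the fourth is March 24.
1 October 2024 is a Tuesday, so the first Sunday is October 6 and the second is October 13.
At the standard offset (UTC+03:00), 13:00 UTC + 3h = 16:00 Tarath standard time.
The standard-time date in Tarath, March 22, 2024, is outside the daylight-saving period (24 March – 13 October), so Tarath is on standard time, UTC+03:00.
13:00 UTC + 3h = 16:00 local.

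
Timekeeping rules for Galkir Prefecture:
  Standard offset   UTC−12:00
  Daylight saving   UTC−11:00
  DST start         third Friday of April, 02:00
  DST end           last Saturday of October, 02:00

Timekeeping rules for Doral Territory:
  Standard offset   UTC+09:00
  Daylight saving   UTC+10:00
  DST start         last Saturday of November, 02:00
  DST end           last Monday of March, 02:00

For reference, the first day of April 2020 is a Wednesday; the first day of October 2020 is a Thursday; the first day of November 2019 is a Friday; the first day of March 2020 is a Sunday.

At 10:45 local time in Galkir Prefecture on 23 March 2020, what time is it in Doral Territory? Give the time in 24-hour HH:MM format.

1 April 2020 is a Wednesday, so the first Friday is April 3 and the third is April 17.
1 October 2020 is a Thursday, so Saturdays fall on 3, 10, 17, 24, 31; the last is October 31.
Daylight saving runs 17 April – 31 October; 23 March 2020 is outside that window, so Galkir Prefecture is on standard time at UTC−12:00.
10:45 Galkir Prefecture + 12h = 22:45 UTC.
1 November 2019 is a Friday, so Saturdays fall on 2, 9, 16, 23, 30; the last is November 30.
1 March 2020 is a Sunday, so Mondays fall on 2, 9, 16, 23, 30; the last is March 30.
At the standard offset (UTC+09:00), 22:45 UTC + 9h = 07:45 Doral Territory standard time (rolling into the next day, 24 March 2020).
The standard-time date in Doral Territory, 24 March 2020, falls between 30 November 2019 and 30 March 2020, so daylight saving is in effect and Doral Territory is at UTC+10:00.
22:45 UTC + 10h = 08:45 Doral Territory (rolling into the next day, 24 March 2020).

08:45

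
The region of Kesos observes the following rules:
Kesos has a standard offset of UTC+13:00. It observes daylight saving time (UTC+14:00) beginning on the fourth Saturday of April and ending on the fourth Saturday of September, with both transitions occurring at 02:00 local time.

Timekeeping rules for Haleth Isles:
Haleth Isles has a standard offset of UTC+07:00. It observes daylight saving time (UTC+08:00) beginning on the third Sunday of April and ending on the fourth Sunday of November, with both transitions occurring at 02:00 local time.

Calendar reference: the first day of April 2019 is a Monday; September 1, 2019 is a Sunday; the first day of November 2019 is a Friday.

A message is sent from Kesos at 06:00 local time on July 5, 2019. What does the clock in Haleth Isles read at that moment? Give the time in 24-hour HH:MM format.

1 April 2019 is a Monday, so the first Saturday is April 6 and the fourth is April 27.
1 September 2019 is a Sunday, so the first Saturday is September 7 and the fourth is September 28.
July 5, 2019 lies within the daylight-saving period (27 April – 28 September), so Kesos is on daylight time, UTC+14:00.
06:00 Kesos − 14h = 16:00 UTC (rolling into the previous day, 4 July 2019).
1 April 2019 is a Monday, so the first Sunday is April 7 and the third is April 21.
1 November 2019 is a Friday, so the first Sunday is November 3 and the fourth is November 24.
At the standard offset (UTC+07:00), 16:00 UTC + 7h = 23:00 Haleth Isles standard time.
Daylight saving runs 21 April – 24 November; the standard-time date in Haleth Isles, July 4, 2019, is inside that window, so Haleth Isles is at UTC+08:00.
16:00 UTC + 8h = 00:00 Haleth Isles (rolling into the next day, 5 July 2019).

00:00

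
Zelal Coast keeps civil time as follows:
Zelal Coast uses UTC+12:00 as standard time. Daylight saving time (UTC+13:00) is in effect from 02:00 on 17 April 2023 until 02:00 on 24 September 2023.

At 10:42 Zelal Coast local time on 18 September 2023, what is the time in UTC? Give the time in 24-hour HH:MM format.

18 September 2023 falls between 17 April and 24 September, so daylight saving is in effect and Zelal Coast is at UTC+13:00.
10:42 local − 13h = 21:42 UTC (rolling into the previous day, 17 September 2023).

21:42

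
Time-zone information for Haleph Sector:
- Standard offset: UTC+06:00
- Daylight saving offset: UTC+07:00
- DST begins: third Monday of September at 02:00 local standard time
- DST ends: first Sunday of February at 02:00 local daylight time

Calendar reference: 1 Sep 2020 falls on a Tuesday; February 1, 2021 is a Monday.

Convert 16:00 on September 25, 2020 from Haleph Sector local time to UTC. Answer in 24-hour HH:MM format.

1 September 2020 is a Tuesday, so the first Monday is September 7 and the third is September 21.
1 February 2021 is a Monday, so the first Sunday is February 7.
Daylight saving runs 21 September 2020 – 7 February 2021; September 25, 2020 is inside that window, so Haleph Sector is at UTC+07:00.
16:00 local − 7h = 09:00 UTC.

09:00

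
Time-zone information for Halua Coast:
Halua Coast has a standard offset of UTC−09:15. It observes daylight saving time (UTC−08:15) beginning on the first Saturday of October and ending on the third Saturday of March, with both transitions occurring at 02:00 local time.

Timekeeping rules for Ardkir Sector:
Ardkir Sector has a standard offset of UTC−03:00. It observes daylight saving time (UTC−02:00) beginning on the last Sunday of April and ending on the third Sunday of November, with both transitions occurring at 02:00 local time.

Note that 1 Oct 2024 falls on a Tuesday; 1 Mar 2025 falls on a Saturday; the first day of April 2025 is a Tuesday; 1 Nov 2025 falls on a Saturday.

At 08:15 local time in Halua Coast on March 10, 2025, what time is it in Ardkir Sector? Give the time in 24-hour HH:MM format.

1 October 2024 is a Tuesday, so the first Saturday is October 5.
1 March 2025 is a Saturday, so the first Saturday is March 1 and the third is March 15.
March 10, 2025 lies within the daylight-saving period (5 October 2024 – 15 March 2025), so Halua Coast is on daylight time, UTC−08:15.
08:15 Halua Coast + 8h15m = 16:30 UTC.
1 April 2025 is a Tuesday, so Sundays fall on 6, 13, 20, 27; the last is April 27.
1 November 2025 is a Saturday, so the first Sunday is November 2 and the third is November 16.
At the standard offset (UTC−03:00), 16:30 UTC − 3h = 13:30 Ardkir Sector standard time.
Daylight saving runs 27 April – 16 November; the standard-time date in Ardkir Sector, March 10, 2025, is outside that window, so Ardkir Sector is on standard time at UTC−03:00.
16:30 UTC − 3h = 13:30 Ardkir Sector.

13:30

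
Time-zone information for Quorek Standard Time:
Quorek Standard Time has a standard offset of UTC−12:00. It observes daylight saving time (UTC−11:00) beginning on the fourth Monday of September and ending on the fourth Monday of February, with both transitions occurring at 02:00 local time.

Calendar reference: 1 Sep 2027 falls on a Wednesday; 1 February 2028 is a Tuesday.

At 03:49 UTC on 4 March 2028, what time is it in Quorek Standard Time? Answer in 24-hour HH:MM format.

1 September 2027 is a Wednesday, so the first Monday is September 6 and the fourth is September 27.
1 February 2028 is a Tuesday, so the first Monday is February 7 and the fourth is February 28.
At the standard offset (UTC−12:00), 03:49 UTC − 12h = 15:49 Quorek Standard Time standard time (rolling into the previous day, 3 March 2028).
The standard-time date in Quorek Standard Time, 3 March 2028, does not fall between 27 September 2027 and 28 February 2028, so daylight saving is not in effect and Quorek Standard Time is at UTC−12:00.
03:49 UTC − 12h = 15:49 local (rolling into the previous day, 3 March 2028).

15:49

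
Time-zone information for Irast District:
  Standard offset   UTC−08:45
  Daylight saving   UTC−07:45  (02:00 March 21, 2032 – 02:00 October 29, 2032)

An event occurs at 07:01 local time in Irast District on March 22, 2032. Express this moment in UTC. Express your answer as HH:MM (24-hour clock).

14:46

March 22, 2032 falls between 21 March and 29 October, so daylight saving is in effect and Irast District is at UTC−07:45.
07:01 local + 7h45m = 14:46 UTC.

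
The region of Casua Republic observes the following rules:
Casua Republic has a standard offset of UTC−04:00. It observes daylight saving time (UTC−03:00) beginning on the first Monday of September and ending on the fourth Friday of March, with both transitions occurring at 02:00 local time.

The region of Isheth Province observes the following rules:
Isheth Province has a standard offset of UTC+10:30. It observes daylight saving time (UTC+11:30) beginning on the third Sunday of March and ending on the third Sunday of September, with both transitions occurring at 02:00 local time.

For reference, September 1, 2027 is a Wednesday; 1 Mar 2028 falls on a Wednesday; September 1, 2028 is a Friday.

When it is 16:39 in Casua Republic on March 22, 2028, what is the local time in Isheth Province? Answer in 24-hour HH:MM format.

07:09

1 September 2027 is a Wednesday, so the first Monday is September 6.
1 March 2028 is a Wednesday, so the first Friday is March 3 and the fourth is March 24.
March 22, 2028 lies within the daylight-saving period (6 September 2027 – 24 March 2028), so Casua Republic is on daylight time, UTC−03:00.
16:39 Casua Republic + 3h = 19:39 UTC.
1 March 2028 is a Wednesday, so the first Sunday is March 5 and the third is March 19.
1 September 2028 is a Friday, so the first Sunday is September 3 and the third is September 17.
At the standard offset (UTC+10:30), 19:39 UTC + 10h30m = 06:09 Isheth Province standard time (rolling into the next day, 23 March 2028).
The standard-time date in Isheth Province, March 23, 2028, lies within the daylight-saving period (19 March – 17 September), so Isheth Province is on daylight time, UTC+11:30.
19:39 UTC + 11h30m = 07:09 Isheth Province (rolling into the next day, 23 March 2028).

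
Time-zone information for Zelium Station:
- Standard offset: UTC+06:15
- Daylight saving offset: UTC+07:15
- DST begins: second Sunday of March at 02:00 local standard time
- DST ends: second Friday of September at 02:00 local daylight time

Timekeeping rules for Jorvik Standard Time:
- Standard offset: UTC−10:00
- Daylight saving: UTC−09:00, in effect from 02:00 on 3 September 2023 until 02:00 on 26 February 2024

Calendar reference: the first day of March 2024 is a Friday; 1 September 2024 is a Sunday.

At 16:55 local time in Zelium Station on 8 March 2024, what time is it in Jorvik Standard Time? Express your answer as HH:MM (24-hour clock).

00:40

1 March 2024 is a Friday, so the first Sunday is March 3 and the second is March 10.
1 September 2024 is a Sunday, so the first Friday is September 6 and the second is September 13.
8 March 2024 is outside the daylight-saving period (10 March – 13 September), so Zelium Station is on standard time, UTC+06:15.
16:55 Zelium Station − 6h15m = 10:40 UTC.
At the standard offset (UTC−10:00), 10:40 UTC − 10h = 00:40 Jorvik Standard Time standard time.
The standard-time date in Jorvik Standard Time, 8 March 2024, does not fall between 3 September 2023 and 26 February 2024, so daylight saving is not in effect and Jorvik Standard Time is at UTC−10:00.
10:40 UTC − 10h = 00:40 Jorvik Standard Time.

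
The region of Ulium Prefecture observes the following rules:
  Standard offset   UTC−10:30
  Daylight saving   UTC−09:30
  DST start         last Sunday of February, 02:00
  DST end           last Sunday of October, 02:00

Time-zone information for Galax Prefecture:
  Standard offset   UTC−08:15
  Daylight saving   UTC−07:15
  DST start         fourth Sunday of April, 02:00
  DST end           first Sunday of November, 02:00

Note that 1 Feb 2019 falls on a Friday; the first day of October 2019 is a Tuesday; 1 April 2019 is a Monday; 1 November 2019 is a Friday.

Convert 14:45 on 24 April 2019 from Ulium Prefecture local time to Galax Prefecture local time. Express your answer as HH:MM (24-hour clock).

1 February 2019 is a Friday, so Sundays fall on 3, 10, 17, 24; the last is February 24.
1 October 2019 is a Tuesday, so Sundays fall on 6, 13, 20, 27; the last is October 27.
24 April 2019 lies within the daylight-saving period (24 February – 27 October), so Ulium Prefecture is on daylight time, UTC−09:30.
14:45 Ulium Prefecture + 9h30m = 00:15 UTC (rolling into the next day, 25 April 2019).
1 April 2019 is a Monday, so the first Sunday is April 7 and the fourth is April 28.
1 November 2019 is a Friday, so the first Sunday is November 3.
At the standard offset (UTC−08:15), 00:15 UTC − 8h15m = 16:00 Galax Prefecture standard time (rolling into the previous day, 24 April 2019).
The standard-time date in Galax Prefecture, 24 April 2019, is outside the daylight-saving period (28 April – 3 November), so Galax Prefecture is on standard time, UTC−08:15.
00:15 UTC − 8h15m = 16:00 Galax Prefecture (rolling into the previous day, 24 April 2019).

16:00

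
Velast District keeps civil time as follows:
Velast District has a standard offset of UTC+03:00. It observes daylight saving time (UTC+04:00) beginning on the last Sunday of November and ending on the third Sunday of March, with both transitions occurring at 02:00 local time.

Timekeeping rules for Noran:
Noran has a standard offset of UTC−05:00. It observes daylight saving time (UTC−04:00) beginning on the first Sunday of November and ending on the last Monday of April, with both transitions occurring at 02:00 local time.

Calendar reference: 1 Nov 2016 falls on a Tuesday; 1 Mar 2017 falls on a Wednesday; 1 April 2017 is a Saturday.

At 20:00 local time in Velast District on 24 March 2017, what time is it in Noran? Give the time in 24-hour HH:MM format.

13:00

1 November 2016 is a Tuesday, so Sundays fall on 6, 13, 20, 27; the last is November 27.
1 March 2017 is a Wednesday, so the first Sunday is March 5 and the third is March 19.
24 March 2017 does not fall between 27 November 2016 and 19 March 2017, so daylight saving is not in effect and Velast District is at UTC+03:00.
20:00 Velast District − 3h = 17:00 UTC.
1 November 2016 is a Tuesday, so the first Sunday is November 6.
1 April 2017 is a Saturday, so Mondays fall on 3, 10, 17, 24; the last is April 24.
At the standard offset (UTC−05:00), 17:00 UTC − 5h = 12:00 Noran standard time.
The standard-time date in Noran, 24 March 2017, falls between 6 November 2016 and 24 April 2017, so daylight saving is in effect and Noran is at UTC−04:00.
17:00 UTC − 4h = 13:00 Noran.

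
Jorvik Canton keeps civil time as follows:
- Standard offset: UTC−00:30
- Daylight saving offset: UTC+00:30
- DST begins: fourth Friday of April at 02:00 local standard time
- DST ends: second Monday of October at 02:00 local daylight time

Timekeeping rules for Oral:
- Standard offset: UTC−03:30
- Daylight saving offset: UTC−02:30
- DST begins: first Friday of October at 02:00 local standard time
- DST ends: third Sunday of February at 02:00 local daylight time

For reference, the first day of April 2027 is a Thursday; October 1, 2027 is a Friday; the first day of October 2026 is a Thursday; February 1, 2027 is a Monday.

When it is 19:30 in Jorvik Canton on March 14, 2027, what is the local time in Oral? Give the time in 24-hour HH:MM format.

1 April 2027 is a Thursday, so the first Friday is April 2 and the fourth is April 23.
1 October 2027 is a Friday, so the first Monday is October 4 and the second is October 11.
March 14, 2027 does not fall between 23 April and 11 October, so daylight saving is not in effect and Jorvik Canton is at UTC−00:30.
19:30 Jorvik Canton + 0h30m = 20:00 UTC.
1 October 2026 is a Thursday, so the first Friday is October 2.
1 February 2027 is a Monday, so the first Sunday is February 7 and the third is February 21.
At the standard offset (UTC−03:30), 20:00 UTC − 3h30m = 16:30 Oral standard time.
The standard-time date in Oral, March 14, 2027, is outside the daylight-saving period (2 October 2026 – 21 February 2027), so Oral is on standard time, UTC−03:30.
20:00 UTC − 3h30m = 16:30 Oral.

16:30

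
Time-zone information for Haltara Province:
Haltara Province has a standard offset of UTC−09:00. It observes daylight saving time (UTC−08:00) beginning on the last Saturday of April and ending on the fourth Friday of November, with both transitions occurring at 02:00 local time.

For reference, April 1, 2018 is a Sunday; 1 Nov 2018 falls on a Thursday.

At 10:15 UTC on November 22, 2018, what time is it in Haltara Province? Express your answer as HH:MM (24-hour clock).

02:15

1 April 2018 is a Sunday, so Saturdays fall on 7, 14, 21, 28; the last is April 28.
1 November 2018 is a Thursday, so the first Friday is November 2 and the fourth is November 23.
At the standard offset (UTC−09:00), 10:15 UTC − 9h = 01:15 Haltara Province standard time.
The standard-time date in Haltara Province, November 22, 2018, falls between 28 April and 23 November, so daylight saving is in effect and Haltara Province is at UTC−08:00.
10:15 UTC − 8h = 02:15 local.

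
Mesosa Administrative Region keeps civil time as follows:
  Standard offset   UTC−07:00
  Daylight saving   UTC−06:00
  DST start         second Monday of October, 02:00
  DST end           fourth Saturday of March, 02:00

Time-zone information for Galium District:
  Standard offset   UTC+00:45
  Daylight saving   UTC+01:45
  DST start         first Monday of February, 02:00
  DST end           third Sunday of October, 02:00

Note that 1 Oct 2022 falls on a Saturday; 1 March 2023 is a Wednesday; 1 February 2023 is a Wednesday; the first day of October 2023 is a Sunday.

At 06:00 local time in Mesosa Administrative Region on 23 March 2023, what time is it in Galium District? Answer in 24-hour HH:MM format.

13:45

1 October 2022 is a Saturday, so the first Monday is October 3 and the second is October 10.
1 March 2023 is a Wednesday, so the first Saturday is March 4 and the fourth is March 25.
Daylight saving runs 10 October 2022 – 25 March 2023; 23 March 2023 is inside that window, so Mesosa Administrative Region is at UTC−06:00.
06:00 Mesosa Administrative Region + 6h = 12:00 UTC.
1 February 2023 is a Wednesday, so the first Monday is February 6.
1 October 2023 is a Sunday, so the first Sunday is October 1 and the third is October 15.
At the standard offset (UTC+00:45), 12:00 UTC + 0h45m = 12:45 Galium District standard time.
The standard-time date in Galium District, 23 March 2023, lies within the daylight-saving period (6 February – 15 October), so Galium District is on daylight time, UTC+01:45.
12:00 UTC + 1h45m = 13:45 Galium District.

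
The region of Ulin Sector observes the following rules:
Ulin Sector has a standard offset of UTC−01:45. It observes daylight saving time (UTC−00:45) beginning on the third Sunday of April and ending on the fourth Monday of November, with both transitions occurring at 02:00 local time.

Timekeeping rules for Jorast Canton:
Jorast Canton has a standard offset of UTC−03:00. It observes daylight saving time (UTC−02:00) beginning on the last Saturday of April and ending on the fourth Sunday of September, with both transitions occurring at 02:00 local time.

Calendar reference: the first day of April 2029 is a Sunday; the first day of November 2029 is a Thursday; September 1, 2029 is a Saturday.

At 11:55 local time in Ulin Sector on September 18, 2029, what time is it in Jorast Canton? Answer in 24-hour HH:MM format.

10:40

1 April 2029 is a Sunday, so the first Sunday is April 1 and the third is April 15.
1 November 2029 is a Thursday, so the first Monday is November 5 and the fourth is November 26.
Daylight saving runs 15 April – 26 November; September 18, 2029 is inside that window, so Ulin Sector is at UTC−00:45.
11:55 Ulin Sector + 0h45m = 12:40 UTC.
1 April 2029 is a Sunday, so Saturdays fall on 7, 14, 21, 28; the last is April 28.
1 September 2029 is a Saturday, so the first Sunday is September 2 and the fourth is September 23.
At the standard offset (UTC−03:00), 12:40 UTC − 3h = 09:40 Jorast Canton standard time.
The standard-time date in Jorast Canton, September 18, 2029, falls between 28 April and 23 September, so daylight saving is in effect and Jorast Canton is at UTC−02:00.
12:40 UTC − 2h = 10:40 Jorast Canton.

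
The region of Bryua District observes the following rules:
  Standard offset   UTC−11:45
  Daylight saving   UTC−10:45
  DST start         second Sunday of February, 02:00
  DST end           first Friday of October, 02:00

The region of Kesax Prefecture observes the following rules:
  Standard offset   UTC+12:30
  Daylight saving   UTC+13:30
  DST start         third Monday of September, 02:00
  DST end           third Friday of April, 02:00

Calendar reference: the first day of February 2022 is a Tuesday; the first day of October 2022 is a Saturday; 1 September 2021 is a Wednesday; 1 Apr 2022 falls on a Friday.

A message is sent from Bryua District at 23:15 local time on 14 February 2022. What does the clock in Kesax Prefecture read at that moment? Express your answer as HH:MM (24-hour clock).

23:30

1 February 2022 is a Tuesday, so the first Sunday is February 6 and the second is February 13.
1 October 2022 is a Saturday, so the first Friday is October 7.
14 February 2022 lies within the daylight-saving period (13 February – 7 October), so Bryua District is on daylight time, UTC−10:45.
23:15 Bryua District + 10h45m = 10:00 UTC (rolling into the next day, 15 February 2022).
1 September 2021 is a Wednesday, so the first Monday is September 6 and the third is September 20.
1 April 2022 is a Friday, so the first Friday is April 1 and the third is April 15.
At the standard offset (UTC+12:30), 10:00 UTC + 12h30m = 22:30 Kesax Prefecture standard time.
The standard-time date in Kesax Prefecture, 15 February 2022, lies within the daylight-saving period (20 September 2021 – 15 April 2022), so Kesax Prefecture is on daylight time, UTC+13:30.
10:00 UTC + 13h30m = 23:30 Kesax Prefecture.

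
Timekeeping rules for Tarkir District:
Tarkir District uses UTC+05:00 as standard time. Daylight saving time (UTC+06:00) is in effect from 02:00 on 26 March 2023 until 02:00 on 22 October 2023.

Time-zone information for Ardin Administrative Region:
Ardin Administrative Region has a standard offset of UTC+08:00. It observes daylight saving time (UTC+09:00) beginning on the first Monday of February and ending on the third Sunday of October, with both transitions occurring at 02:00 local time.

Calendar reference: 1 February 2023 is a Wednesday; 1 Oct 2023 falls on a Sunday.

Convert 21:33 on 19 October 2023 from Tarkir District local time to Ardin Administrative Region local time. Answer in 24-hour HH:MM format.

Daylight saving runs 26 March – 22 October; 19 October 2023 is inside that window, so Tarkir District is at UTC+06:00.
21:33 Tarkir District − 6h = 15:33 UTC.
1 February 2023 is a Wednesday, so the first Monday is February 6.
1 October 2023 is a Sunday, so the first Sunday is October 1 and the third is October 15.
At the standard offset (UTC+08:00), 15:33 UTC + 8h = 23:33 Ardin Administrative Region standard time.
The standard-time date in Ardin Administrative Region, 19 October 2023, is outside the daylight-saving period (6 February – 15 October), so Ardin Administrative Region is on standard time, UTC+08:00.
15:33 UTC + 8h = 23:33 Ardin Administrative Region.

23:33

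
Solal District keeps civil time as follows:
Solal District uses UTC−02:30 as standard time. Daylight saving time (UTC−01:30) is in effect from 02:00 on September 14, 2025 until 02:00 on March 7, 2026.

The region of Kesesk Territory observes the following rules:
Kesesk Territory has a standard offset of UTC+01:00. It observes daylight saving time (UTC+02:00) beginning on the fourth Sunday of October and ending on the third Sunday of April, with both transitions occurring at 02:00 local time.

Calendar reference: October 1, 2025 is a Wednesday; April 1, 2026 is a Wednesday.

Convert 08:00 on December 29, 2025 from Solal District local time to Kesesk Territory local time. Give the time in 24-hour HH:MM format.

11:30

Daylight saving runs 14 September 2025 – 7 March 2026; December 29, 2025 is inside that window, so Solal District is at UTC−01:30.
08:00 Solal District + 1h30m = 09:30 UTC.
1 October 2025 is a Wednesday, so the first Sunday is October 5 and the fourth is October 26.
1 April 2026 is a Wednesday, so the first Sunday is April 5 and the third is April 19.
At the standard offset (UTC+01:00), 09:30 UTC + 1h = 10:30 Kesesk Territory standard time.
The standard-time date in Kesesk Territory, December 29, 2025, falls between 26 October 2025 and 19 April 2026, so daylight saving is in effect and Kesesk Territory is at UTC+02:00.
09:30 UTC + 2h = 11:30 Kesesk Territory.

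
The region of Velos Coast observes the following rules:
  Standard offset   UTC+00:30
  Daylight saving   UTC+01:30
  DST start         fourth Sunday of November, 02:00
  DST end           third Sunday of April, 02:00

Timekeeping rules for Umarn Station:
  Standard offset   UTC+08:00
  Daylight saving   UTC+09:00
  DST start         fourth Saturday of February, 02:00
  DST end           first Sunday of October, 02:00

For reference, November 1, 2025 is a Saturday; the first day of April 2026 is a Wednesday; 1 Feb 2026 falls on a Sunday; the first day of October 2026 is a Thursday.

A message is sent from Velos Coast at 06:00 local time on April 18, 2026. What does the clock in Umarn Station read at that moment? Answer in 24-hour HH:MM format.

13:30

1 November 2025 is a Saturday, so the first Sunday is November 2 and the fourth is November 23.
1 April 2026 is a Wednesday, so the first Sunday is April 5 and the third is April 19.
April 18, 2026 falls between 23 November 2025 and 19 April 2026, so daylight saving is in effect and Velos Coast is at UTC+01:30.
06:00 Velos Coast − 1h30m = 04:30 UTC.
1 February 2026 is a Sunday, so the first Saturday is February 7 and the fourth is February 28.
1 October 2026 is a Thursday, so the first Sunday is October 4.
At the standard offset (UTC+08:00), 04:30 UTC + 8h = 12:30 Umarn Station standard time.
The standard-time date in Umarn Station, April 18, 2026, lies within the daylight-saving period (28 February – 4 October), so Umarn Station is on daylight time, UTC+09:00.
04:30 UTC + 9h = 13:30 Umarn Station.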